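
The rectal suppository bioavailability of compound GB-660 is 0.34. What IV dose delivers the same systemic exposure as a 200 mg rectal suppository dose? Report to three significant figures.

Systemic exposure from an extravascular dose = F × D_ev, so the equivalent IV dose is F × D_ev.
D_iv = F × D_ev = 0.34 × 200 = 68 mg

D_iv = 68.0 mg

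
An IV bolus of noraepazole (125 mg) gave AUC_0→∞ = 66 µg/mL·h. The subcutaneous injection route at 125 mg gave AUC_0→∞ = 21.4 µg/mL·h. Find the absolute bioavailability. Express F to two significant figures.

F = 0.32

F = (AUC_ev / D_ev) / (AUC_iv / D_iv)
  = (21.4/125) / (66/125)
  = 0.1712 / 0.528 = 0.3242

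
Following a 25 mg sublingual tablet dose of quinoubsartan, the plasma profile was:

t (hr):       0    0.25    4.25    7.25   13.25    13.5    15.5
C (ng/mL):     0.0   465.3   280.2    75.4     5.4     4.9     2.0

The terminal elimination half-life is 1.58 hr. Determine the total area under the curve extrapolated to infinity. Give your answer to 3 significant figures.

AUC = 2340 ng/mL·hr

Trapezoidal AUC_0→15.5:
  [0→0.25]: (0.0+465.3)/2 × 0.25 = 58.1625
  [0.25→4.25]: (465.3+280.2)/2 × 4 = 1491.0
  [4.25→7.25]: (280.2+75.4)/2 × 3 = 533.4
  [7.25→13.25]: (75.4+5.4)/2 × 6 = 242.4
  [13.25→13.5]: (5.4+4.9)/2 × 0.25 = 1.2875
  [13.5→15.5]: (4.9+2.0)/2 × 2 = 6.9
  Sum = 2333.15 ng/mL·hr
k_e = ln2 / t½ = 0.693147 / 1.58 = 0.4387 hr^-1
Extrapolated tail: C_last / k_e = 2.0 / 0.4387 = 4.559
AUC_0→∞ = 2333.15 + 4.559 = 2337.709 ng/mL·hr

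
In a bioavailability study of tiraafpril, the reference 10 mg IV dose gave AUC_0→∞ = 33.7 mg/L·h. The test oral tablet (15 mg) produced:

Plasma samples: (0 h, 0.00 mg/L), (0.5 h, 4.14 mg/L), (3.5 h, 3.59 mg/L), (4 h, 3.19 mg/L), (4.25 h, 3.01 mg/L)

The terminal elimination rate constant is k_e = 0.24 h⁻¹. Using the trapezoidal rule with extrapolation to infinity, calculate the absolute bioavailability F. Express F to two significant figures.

Trapezoidal AUC_0→4.25 (oral tablet):
  [0→0.5]: (0.00+4.14)/2 × 0.5 = 1.035
  [0.5→3.5]: (4.14+3.59)/2 × 3 = 11.595
  [3.5→4]: (3.59+3.19)/2 × 0.5 = 1.695
  [4→4.25]: (3.19+3.01)/2 × 0.25 = 0.775
  Sum = 15.1 mg/L·h
Tail: C_last/k_e = 3.01/0.24 = 12.542
AUC_0→∞ (oral tablet) = 15.1 + 12.542 = 27.642 mg/L·h
F = (AUC_ev/D_ev)/(AUC_iv/D_iv) = (27.642/15)/(33.7/10) = 1.8428/3.37 = 0.5468

F = 0.55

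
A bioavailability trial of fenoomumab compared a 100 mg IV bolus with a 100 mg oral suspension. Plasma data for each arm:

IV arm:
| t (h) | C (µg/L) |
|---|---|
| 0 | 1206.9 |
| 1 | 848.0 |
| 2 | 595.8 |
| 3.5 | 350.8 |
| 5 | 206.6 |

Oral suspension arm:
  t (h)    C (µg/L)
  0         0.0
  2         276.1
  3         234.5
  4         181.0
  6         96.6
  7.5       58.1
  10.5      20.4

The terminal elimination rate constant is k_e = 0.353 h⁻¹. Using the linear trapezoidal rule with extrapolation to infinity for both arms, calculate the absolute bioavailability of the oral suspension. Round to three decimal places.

Trapezoidal AUC_0→5 (IV):
  [0→1]: (1206.9+848.0)/2 × 1 = 1027.45
  [1→2]: (848.0+595.8)/2 × 1 = 721.9
  [2→3.5]: (595.8+350.8)/2 × 1.5 = 709.95
  [3.5→5]: (350.8+206.6)/2 × 1.5 = 418.05
  Sum = 2877.35 µg/L·h
IV tail: 206.6/0.353 = 585.269; AUC_iv,0→∞ = 2877.35 + 585.269 = 3462.619 µg/L·h
Trapezoidal AUC_0→10.5 (oral suspension):
  [0→2]: (0.0+276.1)/2 × 2 = 276.1
  [2→3]: (276.1+234.5)/2 × 1 = 255.3
  [3→4]: (234.5+181.0)/2 × 1 = 207.75
  [4→6]: (181.0+96.6)/2 × 2 = 277.6
  [6→7.5]: (96.6+58.1)/2 × 1.5 = 116.025
  [7.5→10.5]: (58.1+20.4)/2 × 3 = 117.75
  Sum = 1250.525 µg/L·h
oral suspension tail: 20.4/0.353 = 57.790; AUC_ev,0→∞ = 1250.525 + 57.790 = 1308.315 µg/L·h
F = (AUC_ev/D_ev)/(AUC_iv/D_iv) = (1308.315/100)/(3462.619/100) = 13.08315/34.62619 = 0.3778

F = 0.378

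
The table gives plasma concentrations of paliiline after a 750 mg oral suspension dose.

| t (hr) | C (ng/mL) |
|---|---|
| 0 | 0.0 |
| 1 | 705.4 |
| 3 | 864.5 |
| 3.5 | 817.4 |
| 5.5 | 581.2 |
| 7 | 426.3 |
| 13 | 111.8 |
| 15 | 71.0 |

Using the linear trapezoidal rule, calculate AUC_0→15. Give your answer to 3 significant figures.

Trapezoidal AUC_0→15:
  [0→1]: (0.0+705.4)/2 × 1 = 352.7
  [1→3]: (705.4+864.5)/2 × 2 = 1569.9
  [3→3.5]: (864.5+817.4)/2 × 0.5 = 420.475
  [3.5→5.5]: (817.4+581.2)/2 × 2 = 1398.6
  [5.5→7]: (581.2+426.3)/2 × 1.5 = 755.625
  [7→13]: (426.3+111.8)/2 × 6 = 1614.3
  [13→15]: (111.8+71.0)/2 × 2 = 182.8
  Sum = 6294.4 ng/mL·hr

AUC = 6290 ng/mL·hr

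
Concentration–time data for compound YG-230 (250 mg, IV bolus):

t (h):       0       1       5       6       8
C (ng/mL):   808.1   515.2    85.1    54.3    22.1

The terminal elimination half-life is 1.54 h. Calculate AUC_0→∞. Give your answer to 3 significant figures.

AUC = 2060 ng/mL·h

Trapezoidal AUC_0→8:
  [0→1]: (808.1+515.2)/2 × 1 = 661.65
  [1→5]: (515.2+85.1)/2 × 4 = 1200.6
  [5→6]: (85.1+54.3)/2 × 1 = 69.7
  [6→8]: (54.3+22.1)/2 × 2 = 76.4
  Sum = 2008.35 ng/mL·h
k_e = ln2 / t½ = 0.693147 / 1.54 = 0.4501 h^-1
Extrapolated tail: C_last / k_e = 22.1 / 0.4501 = 49.100
AUC_0→∞ = 2008.35 + 49.100 = 2057.45 ng/mL·h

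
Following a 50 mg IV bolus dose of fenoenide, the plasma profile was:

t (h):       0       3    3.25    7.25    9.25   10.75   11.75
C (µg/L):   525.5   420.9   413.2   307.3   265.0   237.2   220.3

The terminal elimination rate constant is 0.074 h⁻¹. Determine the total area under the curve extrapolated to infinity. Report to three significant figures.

AUC = 7120 µg/L·h

Trapezoidal AUC_0→11.75:
  [0→3]: (525.5+420.9)/2 × 3 = 1419.6
  [3→3.25]: (420.9+413.2)/2 × 0.25 = 104.2625
  [3.25→7.25]: (413.2+307.3)/2 × 4 = 1441.0
  [7.25→9.25]: (307.3+265.0)/2 × 2 = 572.3
  [9.25→10.75]: (265.0+237.2)/2 × 1.5 = 376.65
  [10.75→11.75]: (237.2+220.3)/2 × 1 = 228.75
  Sum = 4142.5625 µg/L·h
Extrapolated tail: C_last / k_e = 220.3 / 0.074 = 2977.027
AUC_0→∞ = 4142.5625 + 2977.027 = 7119.5895 µg/L·h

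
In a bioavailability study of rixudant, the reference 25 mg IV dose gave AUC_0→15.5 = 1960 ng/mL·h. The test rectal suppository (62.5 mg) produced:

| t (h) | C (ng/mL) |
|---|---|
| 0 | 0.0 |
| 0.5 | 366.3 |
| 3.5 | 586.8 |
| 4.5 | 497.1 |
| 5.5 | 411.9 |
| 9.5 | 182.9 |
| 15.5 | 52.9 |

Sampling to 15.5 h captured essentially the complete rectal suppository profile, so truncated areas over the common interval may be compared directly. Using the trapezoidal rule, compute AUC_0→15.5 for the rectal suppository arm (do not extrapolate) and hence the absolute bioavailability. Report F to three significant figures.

Trapezoidal AUC_0→15.5 (rectal suppository):
  [0→0.5]: (0.0+366.3)/2 × 0.5 = 91.575
  [0.5→3.5]: (366.3+586.8)/2 × 3 = 1429.65
  [3.5→4.5]: (586.8+497.1)/2 × 1 = 541.95
  [4.5→5.5]: (497.1+411.9)/2 × 1 = 454.5
  [5.5→9.5]: (411.9+182.9)/2 × 4 = 1189.6
  [9.5→15.5]: (182.9+52.9)/2 × 6 = 707.4
  Sum = 4414.675 ng/mL·h
F = (AUC_ev/D_ev)/(AUC_iv/D_iv) = (4414.675/62.5)/(1960/25) = 70.6348/78.4 = 0.9010

F = 0.901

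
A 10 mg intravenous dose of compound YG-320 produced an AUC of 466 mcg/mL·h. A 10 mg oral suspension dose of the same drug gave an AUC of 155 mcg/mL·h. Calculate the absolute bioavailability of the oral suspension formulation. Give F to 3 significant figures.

F = 0.333

F = (AUC_ev / D_ev) / (AUC_iv / D_iv)
  = (155/10) / (466/10)
  = 15.5 / 46.6 = 0.3326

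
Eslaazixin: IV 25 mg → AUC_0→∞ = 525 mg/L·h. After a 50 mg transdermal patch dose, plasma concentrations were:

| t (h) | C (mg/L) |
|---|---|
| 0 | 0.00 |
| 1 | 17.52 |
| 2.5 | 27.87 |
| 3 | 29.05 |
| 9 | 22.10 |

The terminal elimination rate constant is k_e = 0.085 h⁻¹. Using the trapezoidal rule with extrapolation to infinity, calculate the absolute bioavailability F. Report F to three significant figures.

F = 0.448

Trapezoidal AUC_0→9 (transdermal patch):
  [0→1]: (0.00+17.52)/2 × 1 = 8.76
  [1→2.5]: (17.52+27.87)/2 × 1.5 = 34.0425
  [2.5→3]: (27.87+29.05)/2 × 0.5 = 14.23
  [3→9]: (29.05+22.10)/2 × 6 = 153.45
  Sum = 210.4825 mg/L·h
Tail: C_last/k_e = 22.10/0.085 = 260.000
AUC_0→∞ (transdermal patch) = 210.4825 + 260.000 = 470.4825 mg/L·h
F = (AUC_ev/D_ev)/(AUC_iv/D_iv) = (470.4825/50)/(525/25) = 9.40965/21 = 0.4481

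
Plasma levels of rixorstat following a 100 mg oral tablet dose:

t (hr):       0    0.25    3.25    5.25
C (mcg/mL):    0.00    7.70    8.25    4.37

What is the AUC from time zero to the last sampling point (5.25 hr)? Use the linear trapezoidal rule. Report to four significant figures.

AUC = 37.51 mcg/mL·hr

Trapezoidal AUC_0→5.25:
  [0→0.25]: (0.00+7.70)/2 × 0.25 = 0.9625
  [0.25→3.25]: (7.70+8.25)/2 × 3 = 23.925
  [3.25→5.25]: (8.25+4.37)/2 × 2 = 12.62
  Sum = 37.5075 mcg/mL·hr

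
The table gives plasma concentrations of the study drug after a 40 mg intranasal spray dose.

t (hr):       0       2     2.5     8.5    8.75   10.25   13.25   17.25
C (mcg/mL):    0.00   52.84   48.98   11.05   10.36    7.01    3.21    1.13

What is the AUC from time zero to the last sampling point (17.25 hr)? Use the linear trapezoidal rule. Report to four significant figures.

AUC = 298.1 mcg/mL·hr

Trapezoidal AUC_0→17.25:
  [0→2]: (0.00+52.84)/2 × 2 = 52.84
  [2→2.5]: (52.84+48.98)/2 × 0.5 = 25.455
  [2.5→8.5]: (48.98+11.05)/2 × 6 = 180.09
  [8.5→8.75]: (11.05+10.36)/2 × 0.25 = 2.67625
  [8.75→10.25]: (10.36+7.01)/2 × 1.5 = 13.0275
  [10.25→13.25]: (7.01+3.21)/2 × 3 = 15.33
  [13.25→17.25]: (3.21+1.13)/2 × 4 = 8.68
  Sum = 298.09875 mcg/mL·hr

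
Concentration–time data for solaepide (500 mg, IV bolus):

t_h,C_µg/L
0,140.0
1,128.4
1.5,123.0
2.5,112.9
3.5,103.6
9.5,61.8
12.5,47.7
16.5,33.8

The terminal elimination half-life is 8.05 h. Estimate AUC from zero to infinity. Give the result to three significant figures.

AUC = 1640 µg/L·h

Trapezoidal AUC_0→16.5:
  [0→1]: (140.0+128.4)/2 × 1 = 134.2
  [1→1.5]: (128.4+123.0)/2 × 0.5 = 62.85
  [1.5→2.5]: (123.0+112.9)/2 × 1 = 117.95
  [2.5→3.5]: (112.9+103.6)/2 × 1 = 108.25
  [3.5→9.5]: (103.6+61.8)/2 × 6 = 496.2
  [9.5→12.5]: (61.8+47.7)/2 × 3 = 164.25
  [12.5→16.5]: (47.7+33.8)/2 × 4 = 163.0
  Sum = 1246.7 µg/L·h
k_e = ln2 / t½ = 0.693147 / 8.05 = 0.0861 h^-1
Extrapolated tail: C_last / k_e = 33.8 / 0.0861 = 392.567
AUC_0→∞ = 1246.7 + 392.567 = 1639.267 µg/L·h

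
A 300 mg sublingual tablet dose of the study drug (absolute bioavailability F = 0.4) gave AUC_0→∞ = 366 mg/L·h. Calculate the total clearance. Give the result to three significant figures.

CL = F × Dose / AUC_0→∞
   = 0.4 × 300 / 366 = 0.327869 L/h

CL = 0.328 L/h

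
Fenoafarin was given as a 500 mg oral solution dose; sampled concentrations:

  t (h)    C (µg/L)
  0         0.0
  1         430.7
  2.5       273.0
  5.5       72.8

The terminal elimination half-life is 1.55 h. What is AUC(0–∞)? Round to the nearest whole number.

Trapezoidal AUC_0→5.5:
  [0→1]: (0.0+430.7)/2 × 1 = 215.35
  [1→2.5]: (430.7+273.0)/2 × 1.5 = 527.775
  [2.5→5.5]: (273.0+72.8)/2 × 3 = 518.7
  Sum = 1261.825 µg/L·h
k_e = ln2 / t½ = 0.693147 / 1.55 = 0.4472 h^-1
Extrapolated tail: C_last / k_e = 72.8 / 0.4472 = 162.791
AUC_0→∞ = 1261.825 + 162.791 = 1424.616 µg/L·h

AUC = 1425 µg/L·h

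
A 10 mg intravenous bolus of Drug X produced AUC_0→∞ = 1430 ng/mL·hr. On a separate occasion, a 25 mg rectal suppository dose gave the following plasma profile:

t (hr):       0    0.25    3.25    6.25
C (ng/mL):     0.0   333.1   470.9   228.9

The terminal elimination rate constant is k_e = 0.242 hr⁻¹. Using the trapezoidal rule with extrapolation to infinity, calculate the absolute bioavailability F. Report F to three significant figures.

F = 0.907

Trapezoidal AUC_0→6.25 (rectal suppository):
  [0→0.25]: (0.0+333.1)/2 × 0.25 = 41.6375
  [0.25→3.25]: (333.1+470.9)/2 × 3 = 1206.0
  [3.25→6.25]: (470.9+228.9)/2 × 3 = 1049.7
  Sum = 2297.3375 ng/mL·hr
Tail: C_last/k_e = 228.9/0.242 = 945.868
AUC_0→∞ (rectal suppository) = 2297.3375 + 945.868 = 3243.2055 ng/mL·hr
F = (AUC_ev/D_ev)/(AUC_iv/D_iv) = (3243.2055/25)/(1430/10) = 129.72822/143 = 0.9072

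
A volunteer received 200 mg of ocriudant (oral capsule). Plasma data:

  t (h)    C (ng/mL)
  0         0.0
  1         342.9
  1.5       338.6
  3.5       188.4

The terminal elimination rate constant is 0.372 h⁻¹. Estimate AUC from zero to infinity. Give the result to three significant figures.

AUC = 1380 ng/mL·h

Trapezoidal AUC_0→3.5:
  [0→1]: (0.0+342.9)/2 × 1 = 171.45
  [1→1.5]: (342.9+338.6)/2 × 0.5 = 170.375
  [1.5→3.5]: (338.6+188.4)/2 × 2 = 527.0
  Sum = 868.825 ng/mL·h
Extrapolated tail: C_last / k_e = 188.4 / 0.372 = 506.452
AUC_0→∞ = 868.825 + 506.452 = 1375.277 ng/mL·h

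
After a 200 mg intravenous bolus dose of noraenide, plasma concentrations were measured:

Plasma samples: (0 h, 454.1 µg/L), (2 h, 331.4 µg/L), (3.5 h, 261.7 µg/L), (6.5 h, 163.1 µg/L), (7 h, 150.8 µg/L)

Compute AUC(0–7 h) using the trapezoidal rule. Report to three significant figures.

AUC = 1950 µg/L·h

Trapezoidal AUC_0→7:
  [0→2]: (454.1+331.4)/2 × 2 = 785.5
  [2→3.5]: (331.4+261.7)/2 × 1.5 = 444.825
  [3.5→6.5]: (261.7+163.1)/2 × 3 = 637.2
  [6.5→7]: (163.1+150.8)/2 × 0.5 = 78.475
  Sum = 1946.0 µg/L·h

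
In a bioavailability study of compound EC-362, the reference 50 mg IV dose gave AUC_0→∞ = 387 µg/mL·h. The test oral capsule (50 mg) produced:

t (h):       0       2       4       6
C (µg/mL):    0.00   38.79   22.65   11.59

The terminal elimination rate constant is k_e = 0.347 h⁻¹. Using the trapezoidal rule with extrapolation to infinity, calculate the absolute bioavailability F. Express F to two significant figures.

F = 0.43

Trapezoidal AUC_0→6 (oral capsule):
  [0→2]: (0.00+38.79)/2 × 2 = 38.79
  [2→4]: (38.79+22.65)/2 × 2 = 61.44
  [4→6]: (22.65+11.59)/2 × 2 = 34.24
  Sum = 134.47 µg/mL·h
Tail: C_last/k_e = 11.59/0.347 = 33.401
AUC_0→∞ (oral capsule) = 134.47 + 33.401 = 167.871 µg/mL·h
F = (AUC_ev/D_ev)/(AUC_iv/D_iv) = (167.871/50)/(387/50) = 3.35742/7.74 = 0.4338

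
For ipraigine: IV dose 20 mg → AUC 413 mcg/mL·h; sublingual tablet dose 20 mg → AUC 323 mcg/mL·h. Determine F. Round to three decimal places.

F = (AUC_ev / D_ev) / (AUC_iv / D_iv)
  = (323/20) / (413/20)
  = 16.15 / 20.65 = 0.7821

F = 0.782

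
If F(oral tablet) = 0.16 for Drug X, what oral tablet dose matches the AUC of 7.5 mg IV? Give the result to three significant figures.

D_oral = 46.9 mg

For equal systemic exposure: F × D_ev = D_iv
D_ev = D_iv / F = 7.5 / 0.16 = 46.875 mg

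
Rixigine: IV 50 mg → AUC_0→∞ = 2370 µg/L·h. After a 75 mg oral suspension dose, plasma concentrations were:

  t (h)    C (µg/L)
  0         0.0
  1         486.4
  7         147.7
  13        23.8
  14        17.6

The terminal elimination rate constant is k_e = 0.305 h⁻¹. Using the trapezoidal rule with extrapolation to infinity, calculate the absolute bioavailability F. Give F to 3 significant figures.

F = 0.770

Trapezoidal AUC_0→14 (oral suspension):
  [0→1]: (0.0+486.4)/2 × 1 = 243.2
  [1→7]: (486.4+147.7)/2 × 6 = 1902.3
  [7→13]: (147.7+23.8)/2 × 6 = 514.5
  [13→14]: (23.8+17.6)/2 × 1 = 20.7
  Sum = 2680.7 µg/L·h
Tail: C_last/k_e = 17.6/0.305 = 57.705
AUC_0→∞ (oral suspension) = 2680.7 + 57.705 = 2738.405 µg/L·h
F = (AUC_ev/D_ev)/(AUC_iv/D_iv) = (2738.405/75)/(2370/50) = 36.5121/47.4 = 0.7703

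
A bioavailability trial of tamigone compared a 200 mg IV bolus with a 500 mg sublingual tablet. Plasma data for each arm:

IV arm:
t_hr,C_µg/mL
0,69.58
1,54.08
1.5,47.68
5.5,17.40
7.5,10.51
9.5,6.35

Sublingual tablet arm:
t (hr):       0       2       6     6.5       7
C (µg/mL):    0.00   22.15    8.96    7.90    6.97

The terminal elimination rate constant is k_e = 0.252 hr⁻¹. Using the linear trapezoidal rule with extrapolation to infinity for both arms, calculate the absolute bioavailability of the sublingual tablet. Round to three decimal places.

F = 0.167

Trapezoidal AUC_0→9.5 (IV):
  [0→1]: (69.58+54.08)/2 × 1 = 61.83
  [1→1.5]: (54.08+47.68)/2 × 0.5 = 25.44
  [1.5→5.5]: (47.68+17.40)/2 × 4 = 130.16
  [5.5→7.5]: (17.40+10.51)/2 × 2 = 27.91
  [7.5→9.5]: (10.51+6.35)/2 × 2 = 16.86
  Sum = 262.2 µg/mL·hr
IV tail: 6.35/0.252 = 25.198; AUC_iv,0→∞ = 262.2 + 25.198 = 287.398 µg/mL·hr
Trapezoidal AUC_0→7 (sublingual tablet):
  [0→2]: (0.00+22.15)/2 × 2 = 22.15
  [2→6]: (22.15+8.96)/2 × 4 = 62.22
  [6→6.5]: (8.96+7.90)/2 × 0.5 = 4.215
  [6.5→7]: (7.90+6.97)/2 × 0.5 = 3.7175
  Sum = 92.3025 µg/mL·hr
sublingual tablet tail: 6.97/0.252 = 27.659; AUC_ev,0→∞ = 92.3025 + 27.659 = 119.9615 µg/mL·hr
F = (AUC_ev/D_ev)/(AUC_iv/D_iv) = (119.9615/500)/(287.398/200) = 0.239923/1.43699 = 0.1670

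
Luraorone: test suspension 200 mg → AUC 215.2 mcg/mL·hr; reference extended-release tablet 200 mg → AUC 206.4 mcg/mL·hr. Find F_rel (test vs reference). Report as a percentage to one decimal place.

F_rel = 104.3%

F_rel = (AUC_test/D_test) / (AUC_ref/D_ref)
      = (215.2/200) / (206.4/200)
      = 1.076 / 1.032 = 1.0426 = 104.26%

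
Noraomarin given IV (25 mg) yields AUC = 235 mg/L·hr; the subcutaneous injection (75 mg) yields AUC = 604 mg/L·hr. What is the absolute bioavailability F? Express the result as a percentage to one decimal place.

F = 85.7%

F = (AUC_ev / D_ev) / (AUC_iv / D_iv)
  = (604/75) / (235/25)
  = 8.05333 / 9.4 = 0.8567
  = 85.67%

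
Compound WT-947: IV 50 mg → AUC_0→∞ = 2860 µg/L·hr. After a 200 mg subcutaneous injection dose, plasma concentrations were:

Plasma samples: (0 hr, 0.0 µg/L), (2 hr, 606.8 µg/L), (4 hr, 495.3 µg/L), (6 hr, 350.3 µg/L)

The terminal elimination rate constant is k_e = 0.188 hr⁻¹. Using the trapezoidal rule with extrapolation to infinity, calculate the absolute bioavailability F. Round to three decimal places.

Trapezoidal AUC_0→6 (subcutaneous injection):
  [0→2]: (0.0+606.8)/2 × 2 = 606.8
  [2→4]: (606.8+495.3)/2 × 2 = 1102.1
  [4→6]: (495.3+350.3)/2 × 2 = 845.6
  Sum = 2554.5 µg/L·hr
Tail: C_last/k_e = 350.3/0.188 = 1863.298
AUC_0→∞ (subcutaneous injection) = 2554.5 + 1863.298 = 4417.798 µg/L·hr
F = (AUC_ev/D_ev)/(AUC_iv/D_iv) = (4417.798/200)/(2860/50) = 22.08899/57.2 = 0.3862

F = 0.386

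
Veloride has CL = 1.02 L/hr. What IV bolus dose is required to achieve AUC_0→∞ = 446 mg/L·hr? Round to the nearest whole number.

Dose_iv = CL × AUC_0→∞
     = 1.02 × 446 = 454.92 mg

Dose = 455 mg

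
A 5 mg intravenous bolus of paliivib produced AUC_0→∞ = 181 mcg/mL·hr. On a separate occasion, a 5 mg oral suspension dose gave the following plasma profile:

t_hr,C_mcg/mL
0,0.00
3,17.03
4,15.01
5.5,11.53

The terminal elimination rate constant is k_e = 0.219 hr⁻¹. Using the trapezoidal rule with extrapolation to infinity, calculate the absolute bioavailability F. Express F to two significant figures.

Trapezoidal AUC_0→5.5 (oral suspension):
  [0→3]: (0.00+17.03)/2 × 3 = 25.545
  [3→4]: (17.03+15.01)/2 × 1 = 16.02
  [4→5.5]: (15.01+11.53)/2 × 1.5 = 19.905
  Sum = 61.47 mcg/mL·hr
Tail: C_last/k_e = 11.53/0.219 = 52.648
AUC_0→∞ (oral suspension) = 61.47 + 52.648 = 114.118 mcg/mL·hr
F = (AUC_ev/D_ev)/(AUC_iv/D_iv) = (114.118/5)/(181/5) = 22.8236/36.2 = 0.6305

F = 0.63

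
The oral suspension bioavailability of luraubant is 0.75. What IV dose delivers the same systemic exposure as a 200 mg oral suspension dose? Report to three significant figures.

Systemic exposure from an extravascular dose = F × D_ev, so the equivalent IV dose is F × D_ev.
D_iv = F × D_ev = 0.75 × 200 = 150 mg

D_iv = 150 mg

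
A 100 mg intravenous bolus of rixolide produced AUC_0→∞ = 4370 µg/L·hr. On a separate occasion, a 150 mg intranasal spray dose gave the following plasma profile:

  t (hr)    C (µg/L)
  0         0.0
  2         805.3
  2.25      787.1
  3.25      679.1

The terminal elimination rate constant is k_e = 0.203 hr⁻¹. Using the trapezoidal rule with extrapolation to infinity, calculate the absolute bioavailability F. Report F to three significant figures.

Trapezoidal AUC_0→3.25 (intranasal spray):
  [0→2]: (0.0+805.3)/2 × 2 = 805.3
  [2→2.25]: (805.3+787.1)/2 × 0.25 = 199.05
  [2.25→3.25]: (787.1+679.1)/2 × 1 = 733.1
  Sum = 1737.45 µg/L·hr
Tail: C_last/k_e = 679.1/0.203 = 3345.320
AUC_0→∞ (intranasal spray) = 1737.45 + 3345.320 = 5082.77 µg/L·hr
F = (AUC_ev/D_ev)/(AUC_iv/D_iv) = (5082.77/150)/(4370/100) = 33.8851/43.7 = 0.7754

F = 0.775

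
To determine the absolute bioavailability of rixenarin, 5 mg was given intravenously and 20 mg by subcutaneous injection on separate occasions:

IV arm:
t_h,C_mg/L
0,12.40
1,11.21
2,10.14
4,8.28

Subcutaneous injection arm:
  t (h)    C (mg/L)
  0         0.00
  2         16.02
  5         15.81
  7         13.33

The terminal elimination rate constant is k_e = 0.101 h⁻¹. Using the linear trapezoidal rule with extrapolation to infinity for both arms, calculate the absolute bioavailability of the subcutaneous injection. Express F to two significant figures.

F = 0.46

Trapezoidal AUC_0→4 (IV):
  [0→1]: (12.40+11.21)/2 × 1 = 11.805
  [1→2]: (11.21+10.14)/2 × 1 = 10.675
  [2→4]: (10.14+8.28)/2 × 2 = 18.42
  Sum = 40.9 mg/L·h
IV tail: 8.28/0.101 = 81.980; AUC_iv,0→∞ = 40.9 + 81.980 = 122.88 mg/L·h
Trapezoidal AUC_0→7 (subcutaneous injection):
  [0→2]: (0.00+16.02)/2 × 2 = 16.02
  [2→5]: (16.02+15.81)/2 × 3 = 47.745
  [5→7]: (15.81+13.33)/2 × 2 = 29.14
  Sum = 92.905 mg/L·h
subcutaneous injection tail: 13.33/0.101 = 131.980; AUC_ev,0→∞ = 92.905 + 131.980 = 224.885 mg/L·h
F = (AUC_ev/D_ev)/(AUC_iv/D_iv) = (224.885/20)/(122.88/5) = 11.24425/24.576 = 0.4575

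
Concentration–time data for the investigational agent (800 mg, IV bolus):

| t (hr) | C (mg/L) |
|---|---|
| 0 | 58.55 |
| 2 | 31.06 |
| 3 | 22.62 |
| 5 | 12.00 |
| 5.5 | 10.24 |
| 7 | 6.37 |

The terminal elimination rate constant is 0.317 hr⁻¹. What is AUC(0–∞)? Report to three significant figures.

Trapezoidal AUC_0→7:
  [0→2]: (58.55+31.06)/2 × 2 = 89.61
  [2→3]: (31.06+22.62)/2 × 1 = 26.84
  [3→5]: (22.62+12.00)/2 × 2 = 34.62
  [5→5.5]: (12.00+10.24)/2 × 0.5 = 5.56
  [5.5→7]: (10.24+6.37)/2 × 1.5 = 12.4575
  Sum = 169.0875 mg/L·hr
Extrapolated tail: C_last / k_e = 6.37 / 0.317 = 20.095
AUC_0→∞ = 169.0875 + 20.095 = 189.1825 mg/L·hr

AUC = 189 mg/L·hr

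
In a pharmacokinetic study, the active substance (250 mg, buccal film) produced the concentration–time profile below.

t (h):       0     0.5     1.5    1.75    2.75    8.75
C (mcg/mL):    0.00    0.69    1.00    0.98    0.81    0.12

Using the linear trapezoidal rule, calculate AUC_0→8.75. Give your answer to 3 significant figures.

AUC = 4.95 mcg/mL·h

Trapezoidal AUC_0→8.75:
  [0→0.5]: (0.00+0.69)/2 × 0.5 = 0.1725
  [0.5→1.5]: (0.69+1.00)/2 × 1 = 0.845
  [1.5→1.75]: (1.00+0.98)/2 × 0.25 = 0.2475
  [1.75→2.75]: (0.98+0.81)/2 × 1 = 0.895
  [2.75→8.75]: (0.81+0.12)/2 × 6 = 2.79
  Sum = 4.95 mcg/mL·h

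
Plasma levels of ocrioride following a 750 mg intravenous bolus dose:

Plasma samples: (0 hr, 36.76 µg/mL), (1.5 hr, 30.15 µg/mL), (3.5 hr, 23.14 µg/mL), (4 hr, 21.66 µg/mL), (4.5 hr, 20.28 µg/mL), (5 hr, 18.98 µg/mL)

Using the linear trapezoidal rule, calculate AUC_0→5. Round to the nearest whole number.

AUC = 135 µg/mL·hr

Trapezoidal AUC_0→5:
  [0→1.5]: (36.76+30.15)/2 × 1.5 = 50.1825
  [1.5→3.5]: (30.15+23.14)/2 × 2 = 53.29
  [3.5→4]: (23.14+21.66)/2 × 0.5 = 11.2
  [4→4.5]: (21.66+20.28)/2 × 0.5 = 10.485
  [4.5→5]: (20.28+18.98)/2 × 0.5 = 9.815
  Sum = 134.9725 µg/mL·hr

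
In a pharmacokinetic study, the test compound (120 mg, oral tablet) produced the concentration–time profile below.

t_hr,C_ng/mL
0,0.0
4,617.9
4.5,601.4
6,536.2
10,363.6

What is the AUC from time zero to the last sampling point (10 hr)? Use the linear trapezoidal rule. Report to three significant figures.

AUC = 4190 ng/mL·hr

Trapezoidal AUC_0→10:
  [0→4]: (0.0+617.9)/2 × 4 = 1235.8
  [4→4.5]: (617.9+601.4)/2 × 0.5 = 304.825
  [4.5→6]: (601.4+536.2)/2 × 1.5 = 853.2
  [6→10]: (536.2+363.6)/2 × 4 = 1799.6
  Sum = 4193.425 ng/mL·hr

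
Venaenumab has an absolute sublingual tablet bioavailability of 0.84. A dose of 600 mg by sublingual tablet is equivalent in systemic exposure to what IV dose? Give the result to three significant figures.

D_iv = 504 mg

Systemic exposure from an extravascular dose = F × D_ev, so the equivalent IV dose is F × D_ev.
D_iv = F × D_ev = 0.84 × 600 = 504 mg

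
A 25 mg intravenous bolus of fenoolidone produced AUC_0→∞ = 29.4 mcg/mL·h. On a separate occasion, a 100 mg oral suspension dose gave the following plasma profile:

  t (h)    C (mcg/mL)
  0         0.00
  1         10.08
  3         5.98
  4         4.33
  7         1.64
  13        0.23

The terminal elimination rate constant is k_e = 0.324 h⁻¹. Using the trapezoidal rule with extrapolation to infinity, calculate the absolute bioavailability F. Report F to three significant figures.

Trapezoidal AUC_0→13 (oral suspension):
  [0→1]: (0.00+10.08)/2 × 1 = 5.04
  [1→3]: (10.08+5.98)/2 × 2 = 16.06
  [3→4]: (5.98+4.33)/2 × 1 = 5.155
  [4→7]: (4.33+1.64)/2 × 3 = 8.955
  [7→13]: (1.64+0.23)/2 × 6 = 5.61
  Sum = 40.82 mcg/mL·h
Tail: C_last/k_e = 0.23/0.324 = 0.710
AUC_0→∞ (oral suspension) = 40.82 + 0.710 = 41.53 mcg/mL·h
F = (AUC_ev/D_ev)/(AUC_iv/D_iv) = (41.53/100)/(29.4/25) = 0.4153/1.176 = 0.3531

F = 0.353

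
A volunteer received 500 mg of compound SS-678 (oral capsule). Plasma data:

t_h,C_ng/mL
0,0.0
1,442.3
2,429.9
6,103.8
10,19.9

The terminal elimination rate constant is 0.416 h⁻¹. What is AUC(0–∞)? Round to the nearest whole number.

Trapezoidal AUC_0→10:
  [0→1]: (0.0+442.3)/2 × 1 = 221.15
  [1→2]: (442.3+429.9)/2 × 1 = 436.1
  [2→6]: (429.9+103.8)/2 × 4 = 1067.4
  [6→10]: (103.8+19.9)/2 × 4 = 247.4
  Sum = 1972.05 ng/mL·h
Extrapolated tail: C_last / k_e = 19.9 / 0.416 = 47.837
AUC_0→∞ = 1972.05 + 47.837 = 2019.887 ng/mL·h

AUC = 2020 ng/mL·h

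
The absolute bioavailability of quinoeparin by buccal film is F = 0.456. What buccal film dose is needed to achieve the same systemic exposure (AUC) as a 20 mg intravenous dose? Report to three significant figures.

D_buccal = 43.9 mg

For equal systemic exposure: F × D_ev = D_iv
D_ev = D_iv / F = 20 / 0.456 = 43.8596 mg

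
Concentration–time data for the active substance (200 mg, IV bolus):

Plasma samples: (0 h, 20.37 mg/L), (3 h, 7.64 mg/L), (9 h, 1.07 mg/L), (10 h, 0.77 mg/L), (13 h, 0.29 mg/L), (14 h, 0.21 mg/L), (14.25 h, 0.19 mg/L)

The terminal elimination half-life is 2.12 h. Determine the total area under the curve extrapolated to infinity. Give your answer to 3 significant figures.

AUC = 71.5 mg/L·h

Trapezoidal AUC_0→14.25:
  [0→3]: (20.37+7.64)/2 × 3 = 42.015
  [3→9]: (7.64+1.07)/2 × 6 = 26.13
  [9→10]: (1.07+0.77)/2 × 1 = 0.92
  [10→13]: (0.77+0.29)/2 × 3 = 1.59
  [13→14]: (0.29+0.21)/2 × 1 = 0.25
  [14→14.25]: (0.21+0.19)/2 × 0.25 = 0.05
  Sum = 70.955 mg/L·h
k_e = ln2 / t½ = 0.693147 / 2.12 = 0.3270 h^-1
Extrapolated tail: C_last / k_e = 0.19 / 0.327 = 0.581
AUC_0→∞ = 70.955 + 0.581 = 71.536 mg/L·h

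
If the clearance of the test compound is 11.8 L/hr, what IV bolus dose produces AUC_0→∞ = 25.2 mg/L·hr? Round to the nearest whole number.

Dose = 297 mg

Dose_iv = CL × AUC_0→∞
     = 11.8 × 25.2 = 297.36 mg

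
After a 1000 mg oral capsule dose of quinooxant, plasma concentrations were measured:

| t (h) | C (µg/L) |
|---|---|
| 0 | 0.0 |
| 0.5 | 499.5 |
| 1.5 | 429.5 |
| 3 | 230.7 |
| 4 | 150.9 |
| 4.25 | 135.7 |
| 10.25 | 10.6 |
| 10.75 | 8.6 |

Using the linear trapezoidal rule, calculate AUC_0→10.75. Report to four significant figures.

AUC = 1755 µg/L·h

Trapezoidal AUC_0→10.75:
  [0→0.5]: (0.0+499.5)/2 × 0.5 = 124.875
  [0.5→1.5]: (499.5+429.5)/2 × 1 = 464.5
  [1.5→3]: (429.5+230.7)/2 × 1.5 = 495.15
  [3→4]: (230.7+150.9)/2 × 1 = 190.8
  [4→4.25]: (150.9+135.7)/2 × 0.25 = 35.825
  [4.25→10.25]: (135.7+10.6)/2 × 6 = 438.9
  [10.25→10.75]: (10.6+8.6)/2 × 0.5 = 4.8
  Sum = 1754.85 µg/L·h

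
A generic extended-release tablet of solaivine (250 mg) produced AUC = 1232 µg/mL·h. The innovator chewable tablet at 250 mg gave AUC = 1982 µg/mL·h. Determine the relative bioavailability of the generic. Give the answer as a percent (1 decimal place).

F_rel = 62.2%

F_rel = (AUC_test/D_test) / (AUC_ref/D_ref)
      = (1232/250) / (1982/250)
      = 4.928 / 7.928 = 0.6216 = 62.16%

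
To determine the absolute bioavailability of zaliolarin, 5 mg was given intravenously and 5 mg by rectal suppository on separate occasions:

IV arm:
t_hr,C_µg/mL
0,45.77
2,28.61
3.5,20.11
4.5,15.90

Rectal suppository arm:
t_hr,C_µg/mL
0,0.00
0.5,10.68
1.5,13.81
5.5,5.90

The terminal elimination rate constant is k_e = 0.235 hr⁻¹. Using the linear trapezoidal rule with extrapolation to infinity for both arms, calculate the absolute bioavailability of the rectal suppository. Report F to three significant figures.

Trapezoidal AUC_0→4.5 (IV):
  [0→2]: (45.77+28.61)/2 × 2 = 74.38
  [2→3.5]: (28.61+20.11)/2 × 1.5 = 36.54
  [3.5→4.5]: (20.11+15.90)/2 × 1 = 18.005
  Sum = 128.925 µg/mL·hr
IV tail: 15.90/0.235 = 67.660; AUC_iv,0→∞ = 128.925 + 67.660 = 196.585 µg/mL·hr
Trapezoidal AUC_0→5.5 (rectal suppository):
  [0→0.5]: (0.00+10.68)/2 × 0.5 = 2.67
  [0.5→1.5]: (10.68+13.81)/2 × 1 = 12.245
  [1.5→5.5]: (13.81+5.90)/2 × 4 = 39.42
  Sum = 54.335 µg/mL·hr
rectal suppository tail: 5.90/0.235 = 25.106; AUC_ev,0→∞ = 54.335 + 25.106 = 79.441 µg/mL·hr
F = (AUC_ev/D_ev)/(AUC_iv/D_iv) = (79.441/5)/(196.585/5) = 15.8882/39.317 = 0.4041

F = 0.404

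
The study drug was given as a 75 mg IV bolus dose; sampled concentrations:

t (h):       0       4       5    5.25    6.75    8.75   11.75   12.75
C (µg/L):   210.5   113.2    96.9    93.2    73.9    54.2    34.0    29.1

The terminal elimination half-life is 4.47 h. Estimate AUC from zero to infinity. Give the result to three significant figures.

AUC = 1380 µg/L·h

Trapezoidal AUC_0→12.75:
  [0→4]: (210.5+113.2)/2 × 4 = 647.4
  [4→5]: (113.2+96.9)/2 × 1 = 105.05
  [5→5.25]: (96.9+93.2)/2 × 0.25 = 23.7625
  [5.25→6.75]: (93.2+73.9)/2 × 1.5 = 125.325
  [6.75→8.75]: (73.9+54.2)/2 × 2 = 128.1
  [8.75→11.75]: (54.2+34.0)/2 × 3 = 132.3
  [11.75→12.75]: (34.0+29.1)/2 × 1 = 31.55
  Sum = 1193.4875 µg/L·h
k_e = ln2 / t½ = 0.693147 / 4.47 = 0.1551 h^-1
Extrapolated tail: C_last / k_e = 29.1 / 0.1551 = 187.621
AUC_0→∞ = 1193.4875 + 187.621 = 1381.1085 µg/L·h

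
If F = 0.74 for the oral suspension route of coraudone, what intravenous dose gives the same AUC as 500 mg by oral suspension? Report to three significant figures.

D_iv = 370 mg

Systemic exposure from an extravascular dose = F × D_ev, so the equivalent IV dose is F × D_ev.
D_iv = F × D_ev = 0.74 × 500 = 370 mg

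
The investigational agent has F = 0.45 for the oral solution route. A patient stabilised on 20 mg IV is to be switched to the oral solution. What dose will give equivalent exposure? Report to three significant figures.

For equal systemic exposure: F × D_ev = D_iv
D_ev = D_iv / F = 20 / 0.45 = 44.4444 mg

D_oral = 44.4 mg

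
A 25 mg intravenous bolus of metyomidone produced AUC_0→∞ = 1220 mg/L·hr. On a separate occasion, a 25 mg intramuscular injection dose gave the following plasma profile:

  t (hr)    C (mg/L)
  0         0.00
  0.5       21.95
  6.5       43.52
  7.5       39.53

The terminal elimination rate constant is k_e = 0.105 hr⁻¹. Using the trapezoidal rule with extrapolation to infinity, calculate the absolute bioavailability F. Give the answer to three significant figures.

Trapezoidal AUC_0→7.5 (intramuscular injection):
  [0→0.5]: (0.00+21.95)/2 × 0.5 = 5.4875
  [0.5→6.5]: (21.95+43.52)/2 × 6 = 196.41
  [6.5→7.5]: (43.52+39.53)/2 × 1 = 41.525
  Sum = 243.4225 mg/L·hr
Tail: C_last/k_e = 39.53/0.105 = 376.476
AUC_0→∞ (intramuscular injection) = 243.4225 + 376.476 = 619.8985 mg/L·hr
F = (AUC_ev/D_ev)/(AUC_iv/D_iv) = (619.8985/25)/(1220/25) = 24.79594/48.8 = 0.5081

F = 0.508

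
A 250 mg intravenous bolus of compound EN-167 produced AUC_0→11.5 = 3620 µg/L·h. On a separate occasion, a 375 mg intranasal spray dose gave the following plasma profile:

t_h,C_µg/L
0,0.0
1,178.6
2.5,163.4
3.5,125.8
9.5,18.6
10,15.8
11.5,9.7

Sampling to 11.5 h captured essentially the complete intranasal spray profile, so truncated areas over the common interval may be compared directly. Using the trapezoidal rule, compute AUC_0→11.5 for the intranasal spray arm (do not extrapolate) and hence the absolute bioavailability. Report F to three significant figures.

Trapezoidal AUC_0→11.5 (intranasal spray):
  [0→1]: (0.0+178.6)/2 × 1 = 89.3
  [1→2.5]: (178.6+163.4)/2 × 1.5 = 256.5
  [2.5→3.5]: (163.4+125.8)/2 × 1 = 144.6
  [3.5→9.5]: (125.8+18.6)/2 × 6 = 433.2
  [9.5→10]: (18.6+15.8)/2 × 0.5 = 8.6
  [10→11.5]: (15.8+9.7)/2 × 1.5 = 19.125
  Sum = 951.325 µg/L·h
F = (AUC_ev/D_ev)/(AUC_iv/D_iv) = (951.325/375)/(3620/250) = 2.53687/14.48 = 0.1752

F = 0.175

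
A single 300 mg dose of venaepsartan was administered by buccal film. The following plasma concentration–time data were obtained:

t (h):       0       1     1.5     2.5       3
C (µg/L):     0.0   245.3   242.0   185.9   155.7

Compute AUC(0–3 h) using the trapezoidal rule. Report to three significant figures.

AUC = 544 µg/L·h

Trapezoidal AUC_0→3:
  [0→1]: (0.0+245.3)/2 × 1 = 122.65
  [1→1.5]: (245.3+242.0)/2 × 0.5 = 121.825
  [1.5→2.5]: (242.0+185.9)/2 × 1 = 213.95
  [2.5→3]: (185.9+155.7)/2 × 0.5 = 85.4
  Sum = 543.825 µg/L·h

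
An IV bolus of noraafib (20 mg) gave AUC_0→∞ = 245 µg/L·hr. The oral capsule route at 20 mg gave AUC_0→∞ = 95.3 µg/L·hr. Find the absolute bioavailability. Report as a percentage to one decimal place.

F = (AUC_ev / D_ev) / (AUC_iv / D_iv)
  = (95.3/20) / (245/20)
  = 4.765 / 12.25 = 0.3890
  = 38.90%

F = 38.9%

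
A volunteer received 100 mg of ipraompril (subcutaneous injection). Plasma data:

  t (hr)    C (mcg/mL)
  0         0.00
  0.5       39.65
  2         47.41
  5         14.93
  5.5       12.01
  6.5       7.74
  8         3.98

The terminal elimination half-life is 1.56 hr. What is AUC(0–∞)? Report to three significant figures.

AUC = 203 mcg/mL·hr

Trapezoidal AUC_0→8:
  [0→0.5]: (0.00+39.65)/2 × 0.5 = 9.9125
  [0.5→2]: (39.65+47.41)/2 × 1.5 = 65.295
  [2→5]: (47.41+14.93)/2 × 3 = 93.51
  [5→5.5]: (14.93+12.01)/2 × 0.5 = 6.735
  [5.5→6.5]: (12.01+7.74)/2 × 1 = 9.875
  [6.5→8]: (7.74+3.98)/2 × 1.5 = 8.79
  Sum = 194.1175 mcg/mL·hr
k_e = ln2 / t½ = 0.693147 / 1.56 = 0.4443 hr^-1
Extrapolated tail: C_last / k_e = 3.98 / 0.4443 = 8.958
AUC_0→∞ = 194.1175 + 8.958 = 203.0755 mcg/mL·hr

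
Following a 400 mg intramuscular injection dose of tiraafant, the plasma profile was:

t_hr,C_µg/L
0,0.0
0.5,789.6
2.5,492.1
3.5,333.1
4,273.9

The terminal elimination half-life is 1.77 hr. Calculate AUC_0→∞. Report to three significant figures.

AUC = 2740 µg/L·hr

Trapezoidal AUC_0→4:
  [0→0.5]: (0.0+789.6)/2 × 0.5 = 197.4
  [0.5→2.5]: (789.6+492.1)/2 × 2 = 1281.7
  [2.5→3.5]: (492.1+333.1)/2 × 1 = 412.6
  [3.5→4]: (333.1+273.9)/2 × 0.5 = 151.75
  Sum = 2043.45 µg/L·hr
k_e = ln2 / t½ = 0.693147 / 1.77 = 0.3916 hr^-1
Extrapolated tail: C_last / k_e = 273.9 / 0.3916 = 699.438
AUC_0→∞ = 2043.45 + 699.438 = 2742.888 µg/L·hr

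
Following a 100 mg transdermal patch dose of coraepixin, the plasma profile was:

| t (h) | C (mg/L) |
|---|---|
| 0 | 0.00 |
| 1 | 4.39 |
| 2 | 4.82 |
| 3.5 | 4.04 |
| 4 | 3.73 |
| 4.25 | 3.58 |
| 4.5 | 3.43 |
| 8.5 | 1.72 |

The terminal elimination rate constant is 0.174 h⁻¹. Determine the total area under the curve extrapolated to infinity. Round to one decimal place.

AUC = 37.4 mg/L·h

Trapezoidal AUC_0→8.5:
  [0→1]: (0.00+4.39)/2 × 1 = 2.195
  [1→2]: (4.39+4.82)/2 × 1 = 4.605
  [2→3.5]: (4.82+4.04)/2 × 1.5 = 6.645
  [3.5→4]: (4.04+3.73)/2 × 0.5 = 1.9425
  [4→4.25]: (3.73+3.58)/2 × 0.25 = 0.91375
  [4.25→4.5]: (3.58+3.43)/2 × 0.25 = 0.87625
  [4.5→8.5]: (3.43+1.72)/2 × 4 = 10.3
  Sum = 27.4775 mg/L·h
Extrapolated tail: C_last / k_e = 1.72 / 0.174 = 9.885
AUC_0→∞ = 27.4775 + 9.885 = 37.3625 mg/L·h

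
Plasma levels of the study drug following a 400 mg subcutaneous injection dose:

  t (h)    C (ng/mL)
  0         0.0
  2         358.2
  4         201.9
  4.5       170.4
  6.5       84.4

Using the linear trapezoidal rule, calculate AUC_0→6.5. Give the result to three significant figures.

Trapezoidal AUC_0→6.5:
  [0→2]: (0.0+358.2)/2 × 2 = 358.2
  [2→4]: (358.2+201.9)/2 × 2 = 560.1
  [4→4.5]: (201.9+170.4)/2 × 0.5 = 93.075
  [4.5→6.5]: (170.4+84.4)/2 × 2 = 254.8
  Sum = 1266.175 ng/mL·h

AUC = 1270 ng/mL·h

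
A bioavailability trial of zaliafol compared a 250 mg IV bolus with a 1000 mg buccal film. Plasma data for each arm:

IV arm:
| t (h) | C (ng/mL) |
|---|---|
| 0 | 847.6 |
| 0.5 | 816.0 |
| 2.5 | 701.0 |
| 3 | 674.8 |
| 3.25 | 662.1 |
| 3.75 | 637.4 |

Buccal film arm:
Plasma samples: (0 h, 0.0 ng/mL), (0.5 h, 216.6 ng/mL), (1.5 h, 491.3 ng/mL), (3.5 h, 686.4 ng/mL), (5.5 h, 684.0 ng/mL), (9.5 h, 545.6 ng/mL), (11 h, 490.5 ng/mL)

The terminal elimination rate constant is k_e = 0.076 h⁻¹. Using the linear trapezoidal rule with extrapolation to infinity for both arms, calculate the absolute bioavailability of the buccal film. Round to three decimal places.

Trapezoidal AUC_0→3.75 (IV):
  [0→0.5]: (847.6+816.0)/2 × 0.5 = 415.9
  [0.5→2.5]: (816.0+701.0)/2 × 2 = 1517.0
  [2.5→3]: (701.0+674.8)/2 × 0.5 = 343.95
  [3→3.25]: (674.8+662.1)/2 × 0.25 = 167.1125
  [3.25→3.75]: (662.1+637.4)/2 × 0.5 = 324.875
  Sum = 2768.8375 ng/mL·h
IV tail: 637.4/0.076 = 8386.842; AUC_iv,0→∞ = 2768.8375 + 8386.842 = 11155.6795 ng/mL·h
Trapezoidal AUC_0→11 (buccal film):
  [0→0.5]: (0.0+216.6)/2 × 0.5 = 54.15
  [0.5→1.5]: (216.6+491.3)/2 × 1 = 353.95
  [1.5→3.5]: (491.3+686.4)/2 × 2 = 1177.7
  [3.5→5.5]: (686.4+684.0)/2 × 2 = 1370.4
  [5.5→9.5]: (684.0+545.6)/2 × 4 = 2459.2
  [9.5→11]: (545.6+490.5)/2 × 1.5 = 777.075
  Sum = 6192.475 ng/mL·h
buccal film tail: 490.5/0.076 = 6453.947; AUC_ev,0→∞ = 6192.475 + 6453.947 = 12646.422 ng/mL·h
F = (AUC_ev/D_ev)/(AUC_iv/D_iv) = (12646.422/1000)/(11155.6795/250) = 12.646422/44.622718 = 0.2834

F = 0.283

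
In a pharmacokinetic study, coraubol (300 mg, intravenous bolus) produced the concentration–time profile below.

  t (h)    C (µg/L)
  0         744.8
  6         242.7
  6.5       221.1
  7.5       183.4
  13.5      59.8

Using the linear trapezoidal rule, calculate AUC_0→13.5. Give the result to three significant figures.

Trapezoidal AUC_0→13.5:
  [0→6]: (744.8+242.7)/2 × 6 = 2962.5
  [6→6.5]: (242.7+221.1)/2 × 0.5 = 115.95
  [6.5→7.5]: (221.1+183.4)/2 × 1 = 202.25
  [7.5→13.5]: (183.4+59.8)/2 × 6 = 729.6
  Sum = 4010.3 µg/L·h

AUC = 4010 µg/L·h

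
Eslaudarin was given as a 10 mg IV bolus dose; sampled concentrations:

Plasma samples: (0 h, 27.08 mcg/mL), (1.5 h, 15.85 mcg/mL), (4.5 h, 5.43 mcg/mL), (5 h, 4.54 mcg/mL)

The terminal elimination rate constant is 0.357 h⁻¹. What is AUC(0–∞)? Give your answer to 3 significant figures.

AUC = 79.3 mcg/mL·h

Trapezoidal AUC_0→5:
  [0→1.5]: (27.08+15.85)/2 × 1.5 = 32.1975
  [1.5→4.5]: (15.85+5.43)/2 × 3 = 31.92
  [4.5→5]: (5.43+4.54)/2 × 0.5 = 2.4925
  Sum = 66.61 mcg/mL·h
Extrapolated tail: C_last / k_e = 4.54 / 0.357 = 12.717
AUC_0→∞ = 66.61 + 12.717 = 79.327 mcg/mL·h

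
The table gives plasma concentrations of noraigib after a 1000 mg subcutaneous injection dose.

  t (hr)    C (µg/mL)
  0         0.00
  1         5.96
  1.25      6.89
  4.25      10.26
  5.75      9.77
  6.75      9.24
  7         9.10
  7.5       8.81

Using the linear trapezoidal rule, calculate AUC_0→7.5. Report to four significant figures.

AUC = 61.61 µg/mL·hr

Trapezoidal AUC_0→7.5:
  [0→1]: (0.00+5.96)/2 × 1 = 2.98
  [1→1.25]: (5.96+6.89)/2 × 0.25 = 1.60625
  [1.25→4.25]: (6.89+10.26)/2 × 3 = 25.725
  [4.25→5.75]: (10.26+9.77)/2 × 1.5 = 15.0225
  [5.75→6.75]: (9.77+9.24)/2 × 1 = 9.505
  [6.75→7]: (9.24+9.10)/2 × 0.25 = 2.2925
  [7→7.5]: (9.10+8.81)/2 × 0.5 = 4.4775
  Sum = 61.60875 µg/mL·hr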